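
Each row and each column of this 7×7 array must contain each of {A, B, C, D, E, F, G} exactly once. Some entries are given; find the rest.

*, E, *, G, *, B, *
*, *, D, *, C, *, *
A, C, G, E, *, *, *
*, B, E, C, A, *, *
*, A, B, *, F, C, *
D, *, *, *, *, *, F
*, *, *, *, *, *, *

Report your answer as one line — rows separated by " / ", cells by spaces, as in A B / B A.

C E F G D B A / E F D A C G B / A C G E B F D / F B E C A D G / G A B D F C E / D G C B E A F / B D A F G E C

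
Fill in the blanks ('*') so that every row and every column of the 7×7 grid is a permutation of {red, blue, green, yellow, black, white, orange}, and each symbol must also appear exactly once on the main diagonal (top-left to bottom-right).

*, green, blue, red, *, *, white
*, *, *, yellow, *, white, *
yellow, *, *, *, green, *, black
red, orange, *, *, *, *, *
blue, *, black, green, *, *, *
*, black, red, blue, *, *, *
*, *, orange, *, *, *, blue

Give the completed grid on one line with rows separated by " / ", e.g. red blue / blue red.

orange green blue red black yellow white / black red green yellow blue white orange / yellow blue white orange green red black / red orange yellow black white blue green / blue white black green yellow orange red / white black red blue orange green yellow / green yellow orange white red black blue

(r2,c2) = red
(r2,c3) = green
(r2,c7) = orange
(r3,c3) = white
(r3,c4) = orange
(r4,c3) = yellow
(r4,c4) = black
(r4,c7) = green
(r6,c7) = yellow
(r7,c4) = white
(r1,c1) = orange
(r2,c1) = black
(r2,c5) = blue
(r3,c2) = blue
(r3,c6) = red
(r4,c5) = white
(r4,c6) = blue
(r5,c5) = yellow
(r5,c6) = orange
(r5,c7) = red
(r6,c5) = orange
(r6,c6) = green
(r7,c1) = green
(r7,c2) = yellow
(r7,c6) = black
(r1,c5) = black
(r1,c6) = yellow
(r5,c2) = white
(r6,c1) = white
(r7,c5) = red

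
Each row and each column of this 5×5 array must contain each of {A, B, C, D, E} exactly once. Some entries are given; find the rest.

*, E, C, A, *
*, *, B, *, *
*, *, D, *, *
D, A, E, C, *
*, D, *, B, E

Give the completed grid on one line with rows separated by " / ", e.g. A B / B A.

B E C A D / E C B D A / A B D E C / D A E C B / C D A B E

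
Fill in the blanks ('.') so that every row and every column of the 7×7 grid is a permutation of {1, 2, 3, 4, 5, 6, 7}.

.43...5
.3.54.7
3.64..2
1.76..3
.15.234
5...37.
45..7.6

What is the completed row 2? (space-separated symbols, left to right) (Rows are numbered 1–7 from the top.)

2 3 1 5 4 6 7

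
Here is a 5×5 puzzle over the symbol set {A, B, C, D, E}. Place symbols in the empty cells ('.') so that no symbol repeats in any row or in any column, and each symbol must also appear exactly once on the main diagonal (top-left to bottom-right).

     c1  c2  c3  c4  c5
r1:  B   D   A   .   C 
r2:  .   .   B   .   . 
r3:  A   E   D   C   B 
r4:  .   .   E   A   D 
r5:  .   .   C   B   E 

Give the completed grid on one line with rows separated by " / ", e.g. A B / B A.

At row 1, column 4: row 1 has {A,B,C,D}; column 4 has {A,B,C}; that leaves E.
At row 2, column 2: row 2 has {B}; column 2 has {D,E}; the diagonal has {A,B,D,E}; that leaves C.
At row 2, column 4: row 2 has {B,C}; column 4 has {A,B,C,E}; that leaves D.
At row 2, column 5: row 2 has {B,C,D}; column 5 has {B,C,D,E}; that leaves A.
At row 4, column 1: row 4 has {A,D,E}; column 1 has {A,B}; that leaves C.
At row 4, column 2: row 4 has {A,C,D,E}; column 2 has {C,D,E}; that leaves B.
At row 5, column 1: row 5 has {B,C,E}; column 1 has {A,B,C}; that leaves D.
At row 5, column 2: row 5 has {B,C,D,E}; column 2 has {B,C,D,E}; that leaves A.
At row 2, column 1: row 2 has {A,B,C,D}; column 1 has {A,B,C,D}; that leaves E.

B D A E C / E C B D A / A E D C B / C B E A D / D A C B E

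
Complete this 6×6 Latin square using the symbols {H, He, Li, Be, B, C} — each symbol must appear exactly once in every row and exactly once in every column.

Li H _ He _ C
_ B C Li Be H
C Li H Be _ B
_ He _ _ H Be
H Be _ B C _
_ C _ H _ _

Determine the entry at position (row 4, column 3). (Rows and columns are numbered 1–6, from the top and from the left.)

Li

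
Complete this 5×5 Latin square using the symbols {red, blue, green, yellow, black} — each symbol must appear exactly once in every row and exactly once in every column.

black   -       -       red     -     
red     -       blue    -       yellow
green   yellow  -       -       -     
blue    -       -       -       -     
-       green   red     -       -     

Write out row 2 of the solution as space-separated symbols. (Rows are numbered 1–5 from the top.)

row 1 has {red,black}; column 2 has {green,yellow} — only blue is left for (r1,c2).
row 1 has {red,blue,black}; column 5 has {yellow} — only green is left for (r1,c5).
row 2 has {red,blue,yellow}; column 2 has {blue,green,yellow} — only black is left for (r2,c2).
row 2 has {red,blue,yellow,black}; column 4 has {red} — only green is left for (r2,c4).

red black blue green yellow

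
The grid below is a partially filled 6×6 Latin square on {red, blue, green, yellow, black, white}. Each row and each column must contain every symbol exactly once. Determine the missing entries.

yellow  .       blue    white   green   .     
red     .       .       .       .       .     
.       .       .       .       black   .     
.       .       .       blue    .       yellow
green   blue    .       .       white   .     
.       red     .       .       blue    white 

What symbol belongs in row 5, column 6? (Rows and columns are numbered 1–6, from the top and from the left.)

At row 1, column 2: row 1 has {blue,green,yellow,white}; column 2 has {red,blue}; that leaves black.
At row 1, column 6: row 1 has {blue,green,yellow,black,white}; column 6 has {yellow,white}; that leaves red.
At row 2, column 5: row 2 has {red}; column 5 has {blue,green,black,white}; that leaves yellow.
At row 4, column 5: row 4 has {blue,yellow}; column 5 has {blue,green,yellow,black,white}; that leaves red.
At row 5, column 6: row 5 has {blue,green,white}; column 6 has {red,yellow,white}; that leaves black.

black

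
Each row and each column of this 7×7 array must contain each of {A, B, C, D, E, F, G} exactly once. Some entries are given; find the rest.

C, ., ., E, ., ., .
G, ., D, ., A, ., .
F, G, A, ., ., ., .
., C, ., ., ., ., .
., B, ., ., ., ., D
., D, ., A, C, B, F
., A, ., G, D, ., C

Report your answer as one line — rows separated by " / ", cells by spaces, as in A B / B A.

(r1,c2) = F
(r2,c2) = E
(r2,c7) = B
(r3,c7) = E
(r6,c1) = E
(r6,c3) = G
(r7,c1) = B
(r1,c3) = B
(r1,c5) = G
(r1,c7) = A
(r3,c5) = B
(r4,c7) = G
(r5,c1) = A
(r1,c6) = D
(r3,c6) = C
(r4,c1) = D
(r2,c6) = F
(r3,c4) = D
(r7,c6) = E
(r2,c4) = C
(r4,c6) = A
(r5,c4) = F
(r5,c5) = E
(r5,c6) = G
(r7,c3) = F
(r4,c3) = E
(r4,c4) = B
(r4,c5) = F
(r5,c3) = C

C F B E G D A / G E D C A F B / F G A D B C E / D C E B F A G / A B C F E G D / E D G A C B F / B A F G D E C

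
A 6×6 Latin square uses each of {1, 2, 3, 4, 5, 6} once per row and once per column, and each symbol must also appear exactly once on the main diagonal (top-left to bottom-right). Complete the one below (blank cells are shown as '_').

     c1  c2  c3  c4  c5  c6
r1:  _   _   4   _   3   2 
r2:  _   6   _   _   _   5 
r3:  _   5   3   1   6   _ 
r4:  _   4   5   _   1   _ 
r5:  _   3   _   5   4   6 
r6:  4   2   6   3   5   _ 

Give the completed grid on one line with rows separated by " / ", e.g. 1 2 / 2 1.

5 1 4 6 3 2 / 3 6 1 4 2 5 / 2 5 3 1 6 4 / 6 4 5 2 1 3 / 1 3 2 5 4 6 / 4 2 6 3 5 1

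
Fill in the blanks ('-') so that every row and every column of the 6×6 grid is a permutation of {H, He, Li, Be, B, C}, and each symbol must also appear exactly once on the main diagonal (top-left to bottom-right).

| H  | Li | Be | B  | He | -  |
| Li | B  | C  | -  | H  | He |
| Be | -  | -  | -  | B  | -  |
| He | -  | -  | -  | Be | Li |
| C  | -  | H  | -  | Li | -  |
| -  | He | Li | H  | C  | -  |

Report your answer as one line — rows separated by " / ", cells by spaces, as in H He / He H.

(r1,c6) = C
(r2,c4) = Be
(r3,c3) = He
(r3,c6) = H
(r4,c3) = B
(r4,c4) = C
(r5,c2) = Be
(r5,c4) = He
(r5,c6) = B
(r6,c1) = B
(r6,c6) = Be
(r3,c2) = C
(r3,c4) = Li
(r4,c2) = H

H Li Be B He C / Li B C Be H He / Be C He Li B H / He H B C Be Li / C Be H He Li B / B He Li H C Be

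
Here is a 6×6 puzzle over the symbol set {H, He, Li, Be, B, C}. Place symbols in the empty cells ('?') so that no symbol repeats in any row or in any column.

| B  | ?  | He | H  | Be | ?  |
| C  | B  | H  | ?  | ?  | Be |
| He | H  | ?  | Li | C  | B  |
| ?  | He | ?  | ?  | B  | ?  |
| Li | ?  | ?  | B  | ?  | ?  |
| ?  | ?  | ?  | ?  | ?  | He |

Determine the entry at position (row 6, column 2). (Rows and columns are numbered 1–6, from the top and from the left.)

Li

(r2,c4): row 2 has {H,Be,B,C}; column 4 has {H,Li,B}, so it must be He.
(r2,c5): row 2 has {H,He,Be,B,C}; column 5 has {Be,B,C}, so it must be Li.
(r3,c3): row 3 has {H,He,Li,B,C}; column 3 has {H,He}, so it must be Be.
(r5,c3): row 5 has {Li,B}; column 3 has {H,He,Be}, so it must be C.
(r5,c6): row 5 has {Li,B,C}; column 6 has {He,Be,B}, so it must be H.
(r6,c5): row 6 has {He}; column 5 has {Li,Be,B,C}, so it must be H.
(r4,c3): row 4 has {He,B}; column 3 has {H,He,Be,C}, so it must be Li.
(r4,c6): row 4 has {He,Li,B}; column 6 has {H,He,Be,B}, so it must be C.
(r5,c2): row 5 has {H,Li,B,C}; column 2 has {H,He,B}, so it must be Be.
(r5,c5): row 5 has {H,Li,Be,B,C}; column 5 has {H,Li,Be,B,C}, so it must be He.
(r6,c1): row 6 has {H,He}; column 1 has {He,Li,B,C}, so it must be Be.
(r6,c3): row 6 has {H,He,Be}; column 3 has {H,He,Li,Be,C}, so it must be B.
(r6,c4): row 6 has {H,He,Be,B}; column 4 has {H,He,Li,B}, so it must be C.
(r1,c6): row 1 has {H,He,Be,B}; column 6 has {H,He,Be,B,C}, so it must be Li.
(r4,c1): row 4 has {He,Li,B,C}; column 1 has {He,Li,Be,B,C}, so it must be H.
(r4,c4): row 4 has {H,He,Li,B,C}; column 4 has {H,He,Li,B,C}, so it must be Be.
(r6,c2): row 6 has {H,He,Be,B,C}; column 2 has {H,He,Be,B}, so it must be Li.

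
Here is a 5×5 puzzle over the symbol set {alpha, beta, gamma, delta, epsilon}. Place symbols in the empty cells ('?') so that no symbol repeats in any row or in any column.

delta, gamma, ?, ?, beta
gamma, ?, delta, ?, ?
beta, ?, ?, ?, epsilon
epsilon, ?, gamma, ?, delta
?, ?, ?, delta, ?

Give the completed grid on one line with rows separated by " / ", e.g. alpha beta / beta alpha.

Cell (r2,c5): row 2 has {gamma,delta}; column 5 has {beta,delta,epsilon} → alpha.
Cell (r3,c3): row 3 has {beta,epsilon}; column 3 has {gamma,delta} → alpha.
Cell (r3,c4): row 3 has {alpha,beta,epsilon}; column 4 has {delta} → gamma.
Cell (r5,c1): row 5 has {delta}; column 1 has {beta,gamma,delta,epsilon} → alpha.
Cell (r5,c5): row 5 has {alpha,delta}; column 5 has {alpha,beta,delta,epsilon} → gamma.
Cell (r1,c3): row 1 has {beta,gamma,delta}; column 3 has {alpha,gamma,delta} → epsilon.
Cell (r1,c4): row 1 has {beta,gamma,delta,epsilon}; column 4 has {gamma,delta} → alpha.
Cell (r3,c2): row 3 has {alpha,beta,gamma,epsilon}; column 2 has {gamma} → delta.
Cell (r4,c4): row 4 has {gamma,delta,epsilon}; column 4 has {alpha,gamma,delta} → beta.
Cell (r5,c3): row 5 has {alpha,gamma,delta}; column 3 has {alpha,gamma,delta,epsilon} → beta.
Cell (r2,c4): row 2 has {alpha,gamma,delta}; column 4 has {alpha,beta,gamma,delta} → epsilon.
Cell (r4,c2): row 4 has {beta,gamma,delta,epsilon}; column 2 has {gamma,delta} → alpha.
Cell (r5,c2): row 5 has {alpha,beta,gamma,delta}; column 2 has {alpha,gamma,delta} → epsilon.
Cell (r2,c2): row 2 has {alpha,gamma,delta,epsilon}; column 2 has {alpha,gamma,delta,epsilon} → beta.

delta gamma epsilon alpha beta / gamma beta delta epsilon alpha / beta delta alpha gamma epsilon / epsilon alpha gamma beta delta / alpha epsilon beta delta gamma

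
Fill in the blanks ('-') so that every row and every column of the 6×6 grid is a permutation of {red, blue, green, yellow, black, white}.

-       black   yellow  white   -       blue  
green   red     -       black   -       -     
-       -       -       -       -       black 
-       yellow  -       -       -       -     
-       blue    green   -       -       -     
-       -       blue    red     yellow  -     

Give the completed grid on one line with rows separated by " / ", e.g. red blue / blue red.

red black yellow white green blue / green red white black blue yellow / yellow green red blue white black / blue yellow black green red white / white blue green yellow black red / black white blue red yellow green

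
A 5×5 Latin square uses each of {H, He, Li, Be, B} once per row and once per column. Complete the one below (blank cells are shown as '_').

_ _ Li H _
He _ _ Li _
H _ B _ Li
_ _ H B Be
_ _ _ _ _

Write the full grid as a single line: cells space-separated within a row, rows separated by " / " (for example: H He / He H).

Be B Li H He / He H Be Li B / H Be B He Li / Li He H B Be / B Li He Be H

(r2,c3) = Be
(r4,c1) = Li
(r4,c2) = He
(r5,c3) = He
(r5,c4) = Be
(r3,c2) = Be
(r3,c4) = He
(r5,c1) = B
(r5,c5) = H
(r1,c1) = Be
(r1,c2) = B
(r1,c5) = He
(r2,c2) = H
(r2,c5) = B
(r5,c2) = Li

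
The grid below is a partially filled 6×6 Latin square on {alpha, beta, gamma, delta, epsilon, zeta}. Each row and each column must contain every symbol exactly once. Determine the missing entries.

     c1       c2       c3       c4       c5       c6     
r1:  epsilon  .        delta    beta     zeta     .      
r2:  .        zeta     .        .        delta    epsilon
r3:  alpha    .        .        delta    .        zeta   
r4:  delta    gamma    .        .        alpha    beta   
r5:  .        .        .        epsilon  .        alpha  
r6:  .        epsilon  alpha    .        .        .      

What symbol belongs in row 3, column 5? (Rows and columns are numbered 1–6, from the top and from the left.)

epsilon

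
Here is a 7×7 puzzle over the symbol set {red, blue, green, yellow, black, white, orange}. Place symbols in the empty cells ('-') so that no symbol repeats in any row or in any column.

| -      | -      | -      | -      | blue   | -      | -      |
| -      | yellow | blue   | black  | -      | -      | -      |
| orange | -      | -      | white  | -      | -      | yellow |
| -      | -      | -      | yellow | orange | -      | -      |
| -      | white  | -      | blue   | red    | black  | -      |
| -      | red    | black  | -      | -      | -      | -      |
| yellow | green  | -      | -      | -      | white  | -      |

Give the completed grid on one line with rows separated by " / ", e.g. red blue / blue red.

black orange white green blue yellow red / red yellow blue black white orange green / orange black red white green blue yellow / white blue green yellow orange red black / green white yellow blue red black orange / blue red black orange yellow green white / yellow green orange red black white blue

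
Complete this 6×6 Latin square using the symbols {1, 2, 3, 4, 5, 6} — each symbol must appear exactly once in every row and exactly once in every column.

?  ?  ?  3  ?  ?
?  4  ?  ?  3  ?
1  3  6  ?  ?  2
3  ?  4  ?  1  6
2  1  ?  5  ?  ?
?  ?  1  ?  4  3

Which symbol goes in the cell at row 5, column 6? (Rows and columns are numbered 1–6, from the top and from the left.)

(r3,c4) = 4
(r3,c5) = 5
(r4,c4) = 2
(r5,c3) = 3
(r5,c5) = 6
(r5,c6) = 4

4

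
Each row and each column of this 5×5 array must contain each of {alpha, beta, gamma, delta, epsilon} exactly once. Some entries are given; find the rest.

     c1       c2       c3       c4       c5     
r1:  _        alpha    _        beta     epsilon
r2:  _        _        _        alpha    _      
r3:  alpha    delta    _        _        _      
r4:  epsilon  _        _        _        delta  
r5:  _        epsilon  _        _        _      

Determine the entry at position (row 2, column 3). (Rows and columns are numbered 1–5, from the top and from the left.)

row 4 has {delta,epsilon}; column 4 has {alpha,beta} — only gamma is left for (r4,c4).
row 5 has {epsilon}; column 4 has {alpha,beta,gamma} — only delta is left for (r5,c4).
row 3 has {alpha,delta}; column 4 has {alpha,beta,gamma,delta} — only epsilon is left for (r3,c4).
row 4 has {gamma,delta,epsilon}; column 2 has {alpha,delta,epsilon} — only beta is left for (r4,c2).
row 4 has {beta,gamma,delta,epsilon}; column 3 is empty so far — only alpha is left for (r4,c3).
row 2 has {alpha}; column 2 has {alpha,beta,delta,epsilon} — only gamma is left for (r2,c2).
row 2 has {alpha,gamma}; column 5 has {delta,epsilon} — only beta is left for (r2,c5).
row 3 has {alpha,delta,epsilon}; column 5 has {beta,delta,epsilon} — only gamma is left for (r3,c5).
row 5 has {delta,epsilon}; column 5 has {beta,gamma,delta,epsilon} — only alpha is left for (r5,c5).
row 2 has {alpha,beta,gamma}; column 1 has {alpha,epsilon} — only delta is left for (r2,c1).
row 2 has {alpha,beta,gamma,delta}; column 3 has {alpha} — only epsilon is left for (r2,c3).

epsilon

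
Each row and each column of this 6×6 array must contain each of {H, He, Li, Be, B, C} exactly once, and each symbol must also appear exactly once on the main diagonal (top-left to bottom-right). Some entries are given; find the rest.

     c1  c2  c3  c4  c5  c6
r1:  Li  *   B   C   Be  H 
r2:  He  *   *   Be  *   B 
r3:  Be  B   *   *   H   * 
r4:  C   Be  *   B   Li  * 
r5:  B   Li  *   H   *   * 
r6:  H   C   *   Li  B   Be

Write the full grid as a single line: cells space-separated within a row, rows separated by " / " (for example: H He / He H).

Li He B C Be H / He H Li Be C B / Be B C He H Li / C Be H B Li He / B Li Be H He C / H C He Li B Be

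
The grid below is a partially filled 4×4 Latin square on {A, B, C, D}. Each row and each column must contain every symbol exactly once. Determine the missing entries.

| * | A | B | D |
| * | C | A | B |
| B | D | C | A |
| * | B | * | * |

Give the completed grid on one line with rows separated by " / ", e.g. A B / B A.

Cell (r1,c1): row 1 has {A,B,D}; column 1 has {B} → C.
Cell (r2,c1): row 2 has {A,B,C}; column 1 has {B,C} → D.
Cell (r4,c1): row 4 has {B}; column 1 has {B,C,D} → A.
Cell (r4,c3): row 4 has {A,B}; column 3 has {A,B,C} → D.
Cell (r4,c4): row 4 has {A,B,D}; column 4 has {A,B,D} → C.

C A B D / D C A B / B D C A / A B D C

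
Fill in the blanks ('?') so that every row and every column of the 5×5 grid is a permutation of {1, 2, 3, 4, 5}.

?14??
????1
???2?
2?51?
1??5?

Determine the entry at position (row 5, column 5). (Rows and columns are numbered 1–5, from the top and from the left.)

4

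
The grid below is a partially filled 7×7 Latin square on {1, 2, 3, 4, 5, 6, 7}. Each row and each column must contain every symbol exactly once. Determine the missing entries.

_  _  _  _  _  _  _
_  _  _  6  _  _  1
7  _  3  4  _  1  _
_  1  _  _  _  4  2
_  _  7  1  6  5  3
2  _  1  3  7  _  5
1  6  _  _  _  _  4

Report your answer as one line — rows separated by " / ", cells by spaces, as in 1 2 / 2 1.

(r3,c7) = 6
(r5,c1) = 4
(r5,c2) = 2
(r6,c2) = 4
(r6,c6) = 6
(r1,c7) = 7
(r3,c2) = 5
(r3,c5) = 2
(r1,c2) = 3
(r1,c6) = 2
(r2,c2) = 7
(r2,c6) = 3
(r7,c6) = 7
(r1,c4) = 5
(r2,c1) = 5
(r2,c5) = 4
(r4,c4) = 7
(r7,c4) = 2
(r1,c1) = 6
(r1,c3) = 4
(r1,c5) = 1
(r2,c3) = 2
(r4,c1) = 3
(r4,c5) = 5
(r7,c3) = 5
(r7,c5) = 3
(r4,c3) = 6

6 3 4 5 1 2 7 / 5 7 2 6 4 3 1 / 7 5 3 4 2 1 6 / 3 1 6 7 5 4 2 / 4 2 7 1 6 5 3 / 2 4 1 3 7 6 5 / 1 6 5 2 3 7 4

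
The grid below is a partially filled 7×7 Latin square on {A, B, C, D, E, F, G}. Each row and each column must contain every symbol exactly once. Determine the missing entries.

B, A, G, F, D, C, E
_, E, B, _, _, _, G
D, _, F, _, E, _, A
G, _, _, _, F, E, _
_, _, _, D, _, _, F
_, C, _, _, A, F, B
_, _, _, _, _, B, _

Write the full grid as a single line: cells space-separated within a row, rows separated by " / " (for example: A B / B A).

(r2,c5) = C
(r3,c6) = G
(r5,c6) = A
(r6,c1) = E
(r6,c3) = D
(r6,c4) = G
(r7,c5) = G
(r2,c4) = A
(r2,c6) = D
(r3,c2) = B
(r3,c4) = C
(r4,c2) = D
(r4,c4) = B
(r4,c7) = C
(r5,c1) = C
(r5,c2) = G
(r5,c3) = E
(r5,c5) = B
(r7,c2) = F
(r7,c4) = E
(r7,c7) = D
(r2,c1) = F
(r4,c3) = A
(r7,c1) = A
(r7,c3) = C

B A G F D C E / F E B A C D G / D B F C E G A / G D A B F E C / C G E D B A F / E C D G A F B / A F C E G B D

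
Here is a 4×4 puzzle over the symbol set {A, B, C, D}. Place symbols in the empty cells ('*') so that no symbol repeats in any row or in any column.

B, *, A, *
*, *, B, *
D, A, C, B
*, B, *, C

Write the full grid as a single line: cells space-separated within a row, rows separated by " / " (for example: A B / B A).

row 1 has {A,B}; column 4 has {B,C} — only D is left for (r1,c4).
row 2 has {B}; column 4 has {B,C,D} — only A is left for (r2,c4).
row 4 has {B,C}; column 1 has {B,D} — only A is left for (r4,c1).
row 4 has {A,B,C}; column 3 has {A,B,C} — only D is left for (r4,c3).
row 1 has {A,B,D}; column 2 has {A,B} — only C is left for (r1,c2).
row 2 has {A,B}; column 1 has {A,B,D} — only C is left for (r2,c1).
row 2 has {A,B,C}; column 2 has {A,B,C} — only D is left for (r2,c2).

B C A D / C D B A / D A C B / A B D C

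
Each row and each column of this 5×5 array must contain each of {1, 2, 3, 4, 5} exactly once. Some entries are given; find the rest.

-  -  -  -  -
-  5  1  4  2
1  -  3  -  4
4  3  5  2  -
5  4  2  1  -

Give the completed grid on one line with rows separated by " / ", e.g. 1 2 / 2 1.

2 1 4 3 5 / 3 5 1 4 2 / 1 2 3 5 4 / 4 3 5 2 1 / 5 4 2 1 3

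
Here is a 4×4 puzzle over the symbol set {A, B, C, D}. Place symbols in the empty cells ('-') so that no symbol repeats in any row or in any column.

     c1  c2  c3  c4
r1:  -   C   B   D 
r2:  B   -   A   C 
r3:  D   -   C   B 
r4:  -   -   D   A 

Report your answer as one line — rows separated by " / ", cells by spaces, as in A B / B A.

(r1,c1): row 1 has {B,C,D}; column 1 has {B,D}, so it must be A.
(r2,c2): row 2 has {A,B,C}; column 2 has {C}, so it must be D.
(r3,c2): row 3 has {B,C,D}; column 2 has {C,D}, so it must be A.
(r4,c1): row 4 has {A,D}; column 1 has {A,B,D}, so it must be C.
(r4,c2): row 4 has {A,C,D}; column 2 has {A,C,D}, so it must be B.

A C B D / B D A C / D A C B / C B D A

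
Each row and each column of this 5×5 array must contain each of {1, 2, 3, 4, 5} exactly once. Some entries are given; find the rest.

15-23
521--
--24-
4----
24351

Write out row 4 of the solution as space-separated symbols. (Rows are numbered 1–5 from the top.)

Cell (r1,c3): row 1 has {1,2,3,5}; column 3 has {1,2,3} → 4.
Cell (r2,c4): row 2 has {1,2,5}; column 4 has {2,4,5} → 3.
Cell (r2,c5): row 2 has {1,2,3,5}; column 5 has {1,3} → 4.
Cell (r3,c1): row 3 has {2,4}; column 1 has {1,2,4,5} → 3.
Cell (r3,c2): row 3 has {2,3,4}; column 2 has {2,4,5} → 1.
Cell (r3,c5): row 3 has {1,2,3,4}; column 5 has {1,3,4} → 5.
Cell (r4,c2): row 4 has {4}; column 2 has {1,2,4,5} → 3.
Cell (r4,c3): row 4 has {3,4}; column 3 has {1,2,3,4} → 5.
Cell (r4,c4): row 4 has {3,4,5}; column 4 has {2,3,4,5} → 1.
Cell (r4,c5): row 4 has {1,3,4,5}; column 5 has {1,3,4,5} → 2.

4 3 5 1 2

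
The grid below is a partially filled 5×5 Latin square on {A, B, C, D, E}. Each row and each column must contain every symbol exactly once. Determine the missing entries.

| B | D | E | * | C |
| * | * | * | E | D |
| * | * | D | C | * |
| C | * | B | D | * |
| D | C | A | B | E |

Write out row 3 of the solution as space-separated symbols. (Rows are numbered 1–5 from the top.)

E A D C B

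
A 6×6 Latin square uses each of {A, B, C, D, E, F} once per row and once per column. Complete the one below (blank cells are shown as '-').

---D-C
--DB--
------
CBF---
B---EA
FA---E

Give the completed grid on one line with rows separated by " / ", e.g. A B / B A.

E F A D B C / A E D B C F / D C E A F B / C B F E A D / B D C F E A / F A B C D E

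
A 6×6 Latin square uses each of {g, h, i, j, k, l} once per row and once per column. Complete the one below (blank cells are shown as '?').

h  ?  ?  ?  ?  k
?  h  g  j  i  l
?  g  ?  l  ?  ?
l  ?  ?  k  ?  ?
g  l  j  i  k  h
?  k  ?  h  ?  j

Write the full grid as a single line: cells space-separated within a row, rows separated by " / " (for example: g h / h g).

h j i g l k / k h g j i l / j g k l h i / l i h k j g / g l j i k h / i k l h g j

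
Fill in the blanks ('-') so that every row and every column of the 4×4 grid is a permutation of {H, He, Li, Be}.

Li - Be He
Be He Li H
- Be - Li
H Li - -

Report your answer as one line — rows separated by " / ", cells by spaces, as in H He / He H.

Cell (r1,c2): row 1 has {He,Li,Be}; column 2 has {He,Li,Be} → H.
Cell (r3,c1): row 3 has {Li,Be}; column 1 has {H,Li,Be} → He.
Cell (r3,c3): row 3 has {He,Li,Be}; column 3 has {Li,Be} → H.
Cell (r4,c3): row 4 has {H,Li}; column 3 has {H,Li,Be} → He.
Cell (r4,c4): row 4 has {H,He,Li}; column 4 has {H,He,Li} → Be.

Li H Be He / Be He Li H / He Be H Li / H Li He Be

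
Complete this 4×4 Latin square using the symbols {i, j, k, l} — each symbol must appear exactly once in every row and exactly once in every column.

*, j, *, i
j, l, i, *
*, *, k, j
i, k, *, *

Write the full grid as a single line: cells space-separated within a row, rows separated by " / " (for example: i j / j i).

k j l i / j l i k / l i k j / i k j l

(r1,c3) = l
(r2,c4) = k
(r3,c1) = l
(r3,c2) = i
(r4,c3) = j
(r4,c4) = l
(r1,c1) = k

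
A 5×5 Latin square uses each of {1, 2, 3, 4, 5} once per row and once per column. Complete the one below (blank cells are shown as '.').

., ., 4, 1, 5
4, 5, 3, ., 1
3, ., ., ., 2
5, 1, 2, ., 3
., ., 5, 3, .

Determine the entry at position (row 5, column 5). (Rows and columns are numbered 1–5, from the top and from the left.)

4

row 1 has {1,4,5}; column 1 has {3,4,5} — only 2 is left for (r1,c1).
row 1 has {1,2,4,5}; column 2 has {1,5} — only 3 is left for (r1,c2).
row 2 has {1,3,4,5}; column 4 has {1,3} — only 2 is left for (r2,c4).
row 3 has {2,3}; column 2 has {1,3,5} — only 4 is left for (r3,c2).
row 3 has {2,3,4}; column 3 has {2,3,4,5} — only 1 is left for (r3,c3).
row 3 has {1,2,3,4}; column 4 has {1,2,3} — only 5 is left for (r3,c4).
row 4 has {1,2,3,5}; column 4 has {1,2,3,5} — only 4 is left for (r4,c4).
row 5 has {3,5}; column 1 has {2,3,4,5} — only 1 is left for (r5,c1).
row 5 has {1,3,5}; column 2 has {1,3,4,5} — only 2 is left for (r5,c2).
row 5 has {1,2,3,5}; column 5 has {1,2,3,5} — only 4 is left for (r5,c5).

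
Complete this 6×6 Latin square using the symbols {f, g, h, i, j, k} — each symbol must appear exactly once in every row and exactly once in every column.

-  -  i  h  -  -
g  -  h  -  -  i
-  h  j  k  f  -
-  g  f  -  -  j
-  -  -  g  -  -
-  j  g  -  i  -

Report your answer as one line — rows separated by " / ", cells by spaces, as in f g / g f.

At row 3, column 1: row 3 has {f,h,j,k}; column 1 has {g}; that leaves i.
At row 3, column 6: row 3 has {f,h,i,j,k}; column 6 has {i,j}; that leaves g.
At row 4, column 4: row 4 has {f,g,j}; column 4 has {g,h,k}; that leaves i.
At row 5, column 3: row 5 has {g}; column 3 has {f,g,h,i,j}; that leaves k.
At row 6, column 4: row 6 has {g,i,j}; column 4 has {g,h,i,k}; that leaves f.
At row 2, column 4: row 2 has {g,h,i}; column 4 has {f,g,h,i,k}; that leaves j.
At row 2, column 5: row 2 has {g,h,i,j}; column 5 has {f,i}; that leaves k.
At row 4, column 5: row 4 has {f,g,i,j}; column 5 has {f,i,k}; that leaves h.
At row 5, column 5: row 5 has {g,k}; column 5 has {f,h,i,k}; that leaves j.
At row 1, column 5: row 1 has {h,i}; column 5 has {f,h,i,j,k}; that leaves g.
At row 2, column 2: row 2 has {g,h,i,j,k}; column 2 has {g,h,j}; that leaves f.
At row 4, column 1: row 4 has {f,g,h,i,j}; column 1 has {g,i}; that leaves k.
At row 5, column 2: row 5 has {g,j,k}; column 2 has {f,g,h,j}; that leaves i.
At row 6, column 1: row 6 has {f,g,i,j}; column 1 has {g,i,k}; that leaves h.
At row 6, column 6: row 6 has {f,g,h,i,j}; column 6 has {g,i,j}; that leaves k.
At row 1, column 2: row 1 has {g,h,i}; column 2 has {f,g,h,i,j}; that leaves k.
At row 1, column 6: row 1 has {g,h,i,k}; column 6 has {g,i,j,k}; that leaves f.
At row 5, column 1: row 5 has {g,i,j,k}; column 1 has {g,h,i,k}; that leaves f.
At row 5, column 6: row 5 has {f,g,i,j,k}; column 6 has {f,g,i,j,k}; that leaves h.
At row 1, column 1: row 1 has {f,g,h,i,k}; column 1 has {f,g,h,i,k}; that leaves j.

j k i h g f / g f h j k i / i h j k f g / k g f i h j / f i k g j h / h j g f i k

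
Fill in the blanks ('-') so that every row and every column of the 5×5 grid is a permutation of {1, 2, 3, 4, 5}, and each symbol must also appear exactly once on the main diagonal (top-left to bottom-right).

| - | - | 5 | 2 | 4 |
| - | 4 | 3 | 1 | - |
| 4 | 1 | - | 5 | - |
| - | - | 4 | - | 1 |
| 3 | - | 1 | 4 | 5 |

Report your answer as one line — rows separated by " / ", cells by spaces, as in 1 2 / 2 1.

Cell (r1,c1): row 1 has {2,4,5}; column 1 has {3,4}; the diagonal has {4,5} → 1.
Cell (r1,c2): row 1 has {1,2,4,5}; column 2 has {1,4} → 3.
Cell (r2,c5): row 2 has {1,3,4}; column 5 has {1,4,5} → 2.
Cell (r3,c3): row 3 has {1,4,5}; column 3 has {1,3,4,5}; the diagonal has {1,4,5} → 2.
Cell (r3,c5): row 3 has {1,2,4,5}; column 5 has {1,2,4,5} → 3.
Cell (r4,c4): row 4 has {1,4}; column 4 has {1,2,4,5}; the diagonal has {1,2,4,5} → 3.
Cell (r5,c2): row 5 has {1,3,4,5}; column 2 has {1,3,4} → 2.
Cell (r2,c1): row 2 has {1,2,3,4}; column 1 has {1,3,4} → 5.
Cell (r4,c1): row 4 has {1,3,4}; column 1 has {1,3,4,5} → 2.
Cell (r4,c2): row 4 has {1,2,3,4}; column 2 has {1,2,3,4} → 5.

1 3 5 2 4 / 5 4 3 1 2 / 4 1 2 5 3 / 2 5 4 3 1 / 3 2 1 4 5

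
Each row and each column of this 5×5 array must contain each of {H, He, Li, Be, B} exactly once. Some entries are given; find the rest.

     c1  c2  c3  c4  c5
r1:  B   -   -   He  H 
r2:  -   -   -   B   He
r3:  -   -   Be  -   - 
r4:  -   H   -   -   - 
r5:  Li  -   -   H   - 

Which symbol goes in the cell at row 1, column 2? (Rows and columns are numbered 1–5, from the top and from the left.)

Be

(r1,c3) = Li
(r2,c3) = H
(r3,c4) = Li
(r3,c5) = B
(r4,c4) = Be
(r4,c5) = Li
(r5,c5) = Be
(r1,c2) = Be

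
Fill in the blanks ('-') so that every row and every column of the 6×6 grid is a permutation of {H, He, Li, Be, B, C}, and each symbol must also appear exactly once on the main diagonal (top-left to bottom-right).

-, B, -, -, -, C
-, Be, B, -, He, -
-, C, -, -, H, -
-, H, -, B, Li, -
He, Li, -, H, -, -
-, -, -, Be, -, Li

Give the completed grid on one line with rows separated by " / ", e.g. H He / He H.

H B Li He Be C / Li Be B C He H / B C He Li H Be / Be H C B Li He / He Li Be H C B / C He H Be B Li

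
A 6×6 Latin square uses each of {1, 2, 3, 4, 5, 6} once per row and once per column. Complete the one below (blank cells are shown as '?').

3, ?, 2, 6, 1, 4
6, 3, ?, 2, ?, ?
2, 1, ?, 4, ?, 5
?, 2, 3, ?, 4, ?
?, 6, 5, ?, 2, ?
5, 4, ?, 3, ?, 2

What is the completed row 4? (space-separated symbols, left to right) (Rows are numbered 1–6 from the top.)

1 2 3 5 4 6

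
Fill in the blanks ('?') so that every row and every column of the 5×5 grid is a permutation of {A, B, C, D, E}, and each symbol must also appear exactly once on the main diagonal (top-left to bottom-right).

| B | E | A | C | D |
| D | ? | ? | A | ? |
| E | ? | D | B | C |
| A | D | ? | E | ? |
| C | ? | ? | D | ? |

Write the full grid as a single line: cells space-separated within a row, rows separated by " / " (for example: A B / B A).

(r2,c2) = C
(r3,c2) = A
(r4,c5) = B
(r5,c2) = B
(r5,c3) = E
(r5,c5) = A
(r2,c3) = B
(r2,c5) = E
(r4,c3) = C

B E A C D / D C B A E / E A D B C / A D C E B / C B E D A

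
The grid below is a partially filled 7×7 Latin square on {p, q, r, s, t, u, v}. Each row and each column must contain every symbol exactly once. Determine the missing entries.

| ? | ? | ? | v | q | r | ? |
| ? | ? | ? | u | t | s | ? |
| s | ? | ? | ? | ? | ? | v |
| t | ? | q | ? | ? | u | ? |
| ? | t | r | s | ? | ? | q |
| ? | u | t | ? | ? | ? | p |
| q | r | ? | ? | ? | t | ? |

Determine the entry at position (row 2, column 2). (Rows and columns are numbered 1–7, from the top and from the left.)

q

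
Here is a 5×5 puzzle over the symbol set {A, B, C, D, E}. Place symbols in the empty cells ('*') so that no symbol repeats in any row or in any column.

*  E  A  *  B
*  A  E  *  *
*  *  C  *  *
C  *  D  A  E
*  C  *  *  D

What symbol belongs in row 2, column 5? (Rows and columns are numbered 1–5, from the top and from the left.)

row 1 has {A,B,E}; column 1 has {C} — only D is left for (r1,c1).
row 1 has {A,B,D,E}; column 4 has {A} — only C is left for (r1,c4).
row 2 has {A,E}; column 1 has {C,D} — only B is left for (r2,c1).
row 2 has {A,B,E}; column 4 has {A,C} — only D is left for (r2,c4).
row 2 has {A,B,D,E}; column 5 has {B,D,E} — only C is left for (r2,c5).

C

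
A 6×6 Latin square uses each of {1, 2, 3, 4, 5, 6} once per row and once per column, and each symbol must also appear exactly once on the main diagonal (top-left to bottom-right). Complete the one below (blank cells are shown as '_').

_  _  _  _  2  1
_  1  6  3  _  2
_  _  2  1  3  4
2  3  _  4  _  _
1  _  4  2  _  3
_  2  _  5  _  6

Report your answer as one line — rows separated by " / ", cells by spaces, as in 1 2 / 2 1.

3 4 5 6 2 1 / 5 1 6 3 4 2 / 6 5 2 1 3 4 / 2 3 1 4 6 5 / 1 6 4 2 5 3 / 4 2 3 5 1 6

(r1,c4) = 6
(r4,c6) = 5
(r5,c5) = 5
(r1,c1) = 3
(r1,c3) = 5
(r2,c5) = 4
(r4,c3) = 1
(r4,c5) = 6
(r5,c2) = 6
(r6,c1) = 4
(r6,c3) = 3
(r6,c5) = 1
(r1,c2) = 4
(r2,c1) = 5
(r3,c1) = 6
(r3,c2) = 5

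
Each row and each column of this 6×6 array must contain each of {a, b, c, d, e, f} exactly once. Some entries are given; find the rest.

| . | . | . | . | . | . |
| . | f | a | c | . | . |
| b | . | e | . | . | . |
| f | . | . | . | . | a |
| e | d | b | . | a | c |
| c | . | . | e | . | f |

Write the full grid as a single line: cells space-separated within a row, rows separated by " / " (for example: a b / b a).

a b f d c e / d f a c e b / b c e a f d / f e c b d a / e d b f a c / c a d e b f

(r2,c1): row 2 has {a,c,f}; column 1 has {b,c,e,f}, so it must be d.
(r3,c6): row 3 has {b,e}; column 6 has {a,c,f}, so it must be d.
(r5,c4): row 5 has {a,b,c,d,e}; column 4 has {c,e}, so it must be f.
(r6,c3): row 6 has {c,e,f}; column 3 has {a,b,e}, so it must be d.
(r6,c5): row 6 has {c,d,e,f}; column 5 has {a}, so it must be b.
(r1,c1): row 1 is empty so far; column 1 has {b,c,d,e,f}, so it must be a.
(r2,c5): row 2 has {a,c,d,f}; column 5 has {a,b}, so it must be e.
(r2,c6): row 2 has {a,c,d,e,f}; column 6 has {a,c,d,f}, so it must be b.
(r3,c4): row 3 has {b,d,e}; column 4 has {c,e,f}, so it must be a.
(r4,c3): row 4 has {a,f}; column 3 has {a,b,d,e}, so it must be c.
(r4,c5): row 4 has {a,c,f}; column 5 has {a,b,e}, so it must be d.
(r6,c2): row 6 has {b,c,d,e,f}; column 2 has {d,f}, so it must be a.
(r1,c3): row 1 has {a}; column 3 has {a,b,c,d,e}, so it must be f.
(r1,c5): row 1 has {a,f}; column 5 has {a,b,d,e}, so it must be c.
(r1,c6): row 1 has {a,c,f}; column 6 has {a,b,c,d,f}, so it must be e.
(r3,c2): row 3 has {a,b,d,e}; column 2 has {a,d,f}, so it must be c.
(r3,c5): row 3 has {a,b,c,d,e}; column 5 has {a,b,c,d,e}, so it must be f.
(r4,c4): row 4 has {a,c,d,f}; column 4 has {a,c,e,f}, so it must be b.
(r1,c2): row 1 has {a,c,e,f}; column 2 has {a,c,d,f}, so it must be b.
(r1,c4): row 1 has {a,b,c,e,f}; column 4 has {a,b,c,e,f}, so it must be d.
(r4,c2): row 4 has {a,b,c,d,f}; column 2 has {a,b,c,d,f}, so it must be e.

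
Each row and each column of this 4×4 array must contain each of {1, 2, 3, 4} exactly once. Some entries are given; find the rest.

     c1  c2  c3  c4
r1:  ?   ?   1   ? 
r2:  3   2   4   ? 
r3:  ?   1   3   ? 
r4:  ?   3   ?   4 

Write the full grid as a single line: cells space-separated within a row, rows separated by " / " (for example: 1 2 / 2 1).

Cell (r1,c2): row 1 has {1}; column 2 has {1,2,3} → 4.
Cell (r2,c4): row 2 has {2,3,4}; column 4 has {4} → 1.
Cell (r3,c4): row 3 has {1,3}; column 4 has {1,4} → 2.
Cell (r4,c3): row 4 has {3,4}; column 3 has {1,3,4} → 2.
Cell (r1,c1): row 1 has {1,4}; column 1 has {3} → 2.
Cell (r1,c4): row 1 has {1,2,4}; column 4 has {1,2,4} → 3.
Cell (r3,c1): row 3 has {1,2,3}; column 1 has {2,3} → 4.
Cell (r4,c1): row 4 has {2,3,4}; column 1 has {2,3,4} → 1.

2 4 1 3 / 3 2 4 1 / 4 1 3 2 / 1 3 2 4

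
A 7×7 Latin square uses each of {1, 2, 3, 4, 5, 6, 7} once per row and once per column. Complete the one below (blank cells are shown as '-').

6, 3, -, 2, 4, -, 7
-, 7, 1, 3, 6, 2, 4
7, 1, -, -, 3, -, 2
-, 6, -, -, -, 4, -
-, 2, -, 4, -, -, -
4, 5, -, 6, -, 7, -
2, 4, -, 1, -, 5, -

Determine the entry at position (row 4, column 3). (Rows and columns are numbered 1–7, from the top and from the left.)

2

(r1,c3) = 5
(r1,c6) = 1
(r2,c1) = 5
(r3,c4) = 5
(r3,c6) = 6
(r4,c4) = 7
(r5,c6) = 3
(r7,c5) = 7
(r3,c3) = 4
(r5,c1) = 1
(r5,c5) = 5
(r5,c7) = 6
(r7,c7) = 3
(r4,c1) = 3
(r4,c3) = 2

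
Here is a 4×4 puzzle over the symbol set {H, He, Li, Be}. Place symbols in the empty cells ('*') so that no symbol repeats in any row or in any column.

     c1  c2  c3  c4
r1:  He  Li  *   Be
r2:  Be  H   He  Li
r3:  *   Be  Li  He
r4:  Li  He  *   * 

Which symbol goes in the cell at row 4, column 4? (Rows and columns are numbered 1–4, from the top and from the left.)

H

(r1,c3) = H
(r3,c1) = H
(r4,c3) = Be
(r4,c4) = H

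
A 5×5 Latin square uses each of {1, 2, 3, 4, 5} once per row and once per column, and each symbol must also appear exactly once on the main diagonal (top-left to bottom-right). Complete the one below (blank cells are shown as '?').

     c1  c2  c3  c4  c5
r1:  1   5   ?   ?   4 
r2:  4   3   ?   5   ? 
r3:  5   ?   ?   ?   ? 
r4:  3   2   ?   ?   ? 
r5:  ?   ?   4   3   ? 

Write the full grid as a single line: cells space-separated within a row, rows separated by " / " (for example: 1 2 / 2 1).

1 5 3 2 4 / 4 3 1 5 2 / 5 4 2 1 3 / 3 2 5 4 1 / 2 1 4 3 5

(r1,c4) = 2
(r3,c3) = 2
(r4,c4) = 4
(r5,c1) = 2
(r5,c2) = 1
(r5,c5) = 5
(r1,c3) = 3
(r2,c3) = 1
(r2,c5) = 2
(r3,c2) = 4
(r3,c4) = 1
(r3,c5) = 3
(r4,c3) = 5
(r4,c5) = 1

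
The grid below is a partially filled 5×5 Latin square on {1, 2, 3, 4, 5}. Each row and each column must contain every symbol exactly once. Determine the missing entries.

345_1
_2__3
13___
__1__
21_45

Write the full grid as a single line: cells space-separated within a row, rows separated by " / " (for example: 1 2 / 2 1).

Cell (r1,c4): row 1 has {1,3,4,5}; column 4 has {4} → 2.
Cell (r2,c3): row 2 has {2,3}; column 3 has {1,5} → 4.
Cell (r3,c3): row 3 has {1,3}; column 3 has {1,4,5} → 2.
Cell (r3,c4): row 3 has {1,2,3}; column 4 has {2,4} → 5.
Cell (r3,c5): row 3 has {1,2,3,5}; column 5 has {1,3,5} → 4.
Cell (r4,c2): row 4 has {1}; column 2 has {1,2,3,4} → 5.
Cell (r4,c4): row 4 has {1,5}; column 4 has {2,4,5} → 3.
Cell (r4,c5): row 4 has {1,3,5}; column 5 has {1,3,4,5} → 2.
Cell (r5,c3): row 5 has {1,2,4,5}; column 3 has {1,2,4,5} → 3.
Cell (r2,c1): row 2 has {2,3,4}; column 1 has {1,2,3} → 5.
Cell (r2,c4): row 2 has {2,3,4,5}; column 4 has {2,3,4,5} → 1.
Cell (r4,c1): row 4 has {1,2,3,5}; column 1 has {1,2,3,5} → 4.

3 4 5 2 1 / 5 2 4 1 3 / 1 3 2 5 4 / 4 5 1 3 2 / 2 1 3 4 5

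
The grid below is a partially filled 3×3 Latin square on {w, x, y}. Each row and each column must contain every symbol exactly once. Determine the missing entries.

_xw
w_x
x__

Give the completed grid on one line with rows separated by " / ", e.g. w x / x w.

(r1,c1) = y
(r2,c2) = y
(r3,c2) = w
(r3,c3) = y

y x w / w y x / x w y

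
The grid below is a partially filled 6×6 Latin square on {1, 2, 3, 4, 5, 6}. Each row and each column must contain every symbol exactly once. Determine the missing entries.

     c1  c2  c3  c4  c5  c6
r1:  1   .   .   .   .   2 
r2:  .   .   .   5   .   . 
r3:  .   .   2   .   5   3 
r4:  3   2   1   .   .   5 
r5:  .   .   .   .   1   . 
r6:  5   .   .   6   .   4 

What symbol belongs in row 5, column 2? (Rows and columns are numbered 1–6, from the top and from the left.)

3

At row 4, column 4: row 4 has {1,2,3,5}; column 4 has {5,6}; that leaves 4.
At row 4, column 5: row 4 has {1,2,3,4,5}; column 5 has {1,5}; that leaves 6.
At row 5, column 6: row 5 has {1}; column 6 has {2,3,4,5}; that leaves 6.
At row 6, column 3: row 6 has {4,5,6}; column 3 has {1,2}; that leaves 3.
At row 6, column 5: row 6 has {3,4,5,6}; column 5 has {1,5,6}; that leaves 2.
At row 1, column 4: row 1 has {1,2}; column 4 has {4,5,6}; that leaves 3.
At row 1, column 5: row 1 has {1,2,3}; column 5 has {1,2,5,6}; that leaves 4.
At row 2, column 5: row 2 has {5}; column 5 has {1,2,4,5,6}; that leaves 3.
At row 2, column 6: row 2 has {3,5}; column 6 has {2,3,4,5,6}; that leaves 1.
At row 3, column 4: row 3 has {2,3,5}; column 4 has {3,4,5,6}; that leaves 1.
At row 5, column 4: row 5 has {1,6}; column 4 has {1,3,4,5,6}; that leaves 2.
At row 6, column 2: row 6 has {2,3,4,5,6}; column 2 has {2}; that leaves 1.
At row 5, column 1: row 5 has {1,2,6}; column 1 has {1,3,5}; that leaves 4.
At row 5, column 3: row 5 has {1,2,4,6}; column 3 has {1,2,3}; that leaves 5.
At row 1, column 3: row 1 has {1,2,3,4}; column 3 has {1,2,3,5}; that leaves 6.
At row 2, column 3: row 2 has {1,3,5}; column 3 has {1,2,3,5,6}; that leaves 4.
At row 3, column 1: row 3 has {1,2,3,5}; column 1 has {1,3,4,5}; that leaves 6.
At row 3, column 2: row 3 has {1,2,3,5,6}; column 2 has {1,2}; that leaves 4.
At row 5, column 2: row 5 has {1,2,4,5,6}; column 2 has {1,2,4}; that leaves 3.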